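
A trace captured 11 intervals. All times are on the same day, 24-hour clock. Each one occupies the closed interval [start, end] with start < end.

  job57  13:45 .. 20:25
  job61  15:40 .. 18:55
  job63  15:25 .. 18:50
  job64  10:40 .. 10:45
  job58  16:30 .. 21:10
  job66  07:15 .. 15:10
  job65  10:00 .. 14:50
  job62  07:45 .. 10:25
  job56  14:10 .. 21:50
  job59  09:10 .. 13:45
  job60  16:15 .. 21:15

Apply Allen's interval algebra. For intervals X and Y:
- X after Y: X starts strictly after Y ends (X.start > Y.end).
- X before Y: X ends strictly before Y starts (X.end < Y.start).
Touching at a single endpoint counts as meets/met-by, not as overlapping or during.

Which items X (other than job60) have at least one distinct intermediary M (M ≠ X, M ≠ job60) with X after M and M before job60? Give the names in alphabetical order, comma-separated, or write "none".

job56, job57, job58, job61, job63, job64

Target job60 = [16:15, 21:15].
Intermediaries M with M before job60: job59, job62, job64, job65, job66.
Via job59 — items with X after job59: job56, job58, job61, job63.
Via job62 — items with X after job62: job56, job57, job58, job61, job63, job64.
Via job64 — items with X after job64: job56, job57, job58, job61, job63.
Via job65 — items with X after job65: job58, job61, job63.
Via job66 — items with X after job66: job58, job61, job63.
Union: job56, job57, job58, job61, job63, job64.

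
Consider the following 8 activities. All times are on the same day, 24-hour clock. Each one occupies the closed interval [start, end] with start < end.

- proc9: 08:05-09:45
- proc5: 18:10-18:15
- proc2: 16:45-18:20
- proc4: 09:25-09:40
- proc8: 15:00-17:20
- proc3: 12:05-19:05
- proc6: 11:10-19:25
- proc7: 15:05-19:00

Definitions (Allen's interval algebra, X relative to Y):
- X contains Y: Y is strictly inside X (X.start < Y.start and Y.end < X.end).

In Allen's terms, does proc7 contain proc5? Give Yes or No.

Yes

proc7 = [15:05, 19:00], proc5 = [18:10, 18:15].
Actual relation of proc7 to proc5: contains.
Asked whether 'contains' holds → Yes.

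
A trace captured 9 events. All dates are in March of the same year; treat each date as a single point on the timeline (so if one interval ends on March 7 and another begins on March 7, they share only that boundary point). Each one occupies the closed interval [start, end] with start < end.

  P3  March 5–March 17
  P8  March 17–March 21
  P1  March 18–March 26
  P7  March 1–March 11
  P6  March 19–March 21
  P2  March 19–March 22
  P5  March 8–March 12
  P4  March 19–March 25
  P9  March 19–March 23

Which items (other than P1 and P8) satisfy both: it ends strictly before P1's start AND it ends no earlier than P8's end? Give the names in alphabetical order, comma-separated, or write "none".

Conditions: its end is strictly before P1's start (X.end < March 18) AND its end is no earlier than P8's end (X.end >= March 21).
P2: end March 22 < March 18? ✗; end March 22 >= March 21? ✓ → no.
P3: end March 17 < March 18? ✓; end March 17 >= March 21? ✗ → no.
P4: end March 25 < March 18? ✗; end March 25 >= March 21? ✓ → no.
P5: end March 12 < March 18? ✓; end March 12 >= March 21? ✗ → no.
P6: end March 21 < March 18? ✗; end March 21 >= March 21? ✓ → no.
P7: end March 11 < March 18? ✓; end March 11 >= March 21? ✗ → no.
P9: end March 23 < March 18? ✗; end March 23 >= March 21? ✓ → no.
Result: none.

none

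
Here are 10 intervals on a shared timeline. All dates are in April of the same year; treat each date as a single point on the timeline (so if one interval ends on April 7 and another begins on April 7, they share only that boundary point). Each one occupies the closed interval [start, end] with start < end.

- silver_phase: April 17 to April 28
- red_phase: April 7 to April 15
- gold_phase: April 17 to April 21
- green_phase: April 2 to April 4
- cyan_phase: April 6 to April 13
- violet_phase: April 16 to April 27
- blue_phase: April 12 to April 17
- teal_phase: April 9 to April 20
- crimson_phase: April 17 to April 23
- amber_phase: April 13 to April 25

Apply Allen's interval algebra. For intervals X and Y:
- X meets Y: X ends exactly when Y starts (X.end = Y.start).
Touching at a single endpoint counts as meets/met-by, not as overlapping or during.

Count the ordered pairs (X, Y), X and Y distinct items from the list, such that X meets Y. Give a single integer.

4

Checking all 90 ordered pairs for relation 'meets'; matching pairs in alphabetical order:
(blue_phase, crimson_phase): blue_phase meets crimson_phase ✓
(blue_phase, gold_phase): blue_phase meets gold_phase ✓
(blue_phase, silver_phase): blue_phase meets silver_phase ✓
(cyan_phase, amber_phase): cyan_phase meets amber_phase ✓
Count: 4.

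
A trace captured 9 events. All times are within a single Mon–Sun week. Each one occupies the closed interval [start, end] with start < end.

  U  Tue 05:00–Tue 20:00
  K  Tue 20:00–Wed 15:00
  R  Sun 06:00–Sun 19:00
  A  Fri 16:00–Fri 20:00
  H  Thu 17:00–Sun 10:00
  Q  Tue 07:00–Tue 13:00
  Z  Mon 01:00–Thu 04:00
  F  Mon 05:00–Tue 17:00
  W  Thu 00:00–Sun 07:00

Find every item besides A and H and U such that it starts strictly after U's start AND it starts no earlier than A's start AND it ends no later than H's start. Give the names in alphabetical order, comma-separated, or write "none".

none

Conditions: its start is strictly after U's start (X.start > Tue 05:00) AND its start is no earlier than A's start (X.start >= Fri 16:00) AND its end is no later than H's start (X.end <= Thu 17:00).
F: start Mon 05:00 > Tue 05:00? ✗; start Mon 05:00 >= Fri 16:00? ✗; end Tue 17:00 <= Thu 17:00? ✓ → no.
K: start Tue 20:00 > Tue 05:00? ✓; start Tue 20:00 >= Fri 16:00? ✗; end Wed 15:00 <= Thu 17:00? ✓ → no.
Q: start Tue 07:00 > Tue 05:00? ✓; start Tue 07:00 >= Fri 16:00? ✗; end Tue 13:00 <= Thu 17:00? ✓ → no.
R: start Sun 06:00 > Tue 05:00? ✓; start Sun 06:00 >= Fri 16:00? ✓; end Sun 19:00 <= Thu 17:00? ✗ → no.
W: start Thu 00:00 > Tue 05:00? ✓; start Thu 00:00 >= Fri 16:00? ✗; end Sun 07:00 <= Thu 17:00? ✗ → no.
Z: start Mon 01:00 > Tue 05:00? ✗; start Mon 01:00 >= Fri 16:00? ✗; end Thu 04:00 <= Thu 17:00? ✓ → no.
Result: none.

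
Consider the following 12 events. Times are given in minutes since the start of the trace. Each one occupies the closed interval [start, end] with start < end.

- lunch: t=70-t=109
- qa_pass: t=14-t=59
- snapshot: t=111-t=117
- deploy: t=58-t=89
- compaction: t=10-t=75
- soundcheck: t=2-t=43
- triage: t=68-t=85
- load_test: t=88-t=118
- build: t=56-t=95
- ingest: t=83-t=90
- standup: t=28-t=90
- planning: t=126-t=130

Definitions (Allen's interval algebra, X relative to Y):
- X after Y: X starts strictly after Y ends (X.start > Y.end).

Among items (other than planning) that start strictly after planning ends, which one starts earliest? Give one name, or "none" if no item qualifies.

none

Target planning = [t=126, t=130].
build [t=56, t=95] → before → excluded.
compaction [t=10, t=75] → before → excluded.
deploy [t=58, t=89] → before → excluded.
ingest [t=83, t=90] → before → excluded.
load_test [t=88, t=118] → before → excluded.
lunch [t=70, t=109] → before → excluded.
qa_pass [t=14, t=59] → before → excluded.
snapshot [t=111, t=117] → before → excluded.
soundcheck [t=2, t=43] → before → excluded.
standup [t=28, t=90] → before → excluded.
triage [t=68, t=85] → before → excluded.
No candidates → none.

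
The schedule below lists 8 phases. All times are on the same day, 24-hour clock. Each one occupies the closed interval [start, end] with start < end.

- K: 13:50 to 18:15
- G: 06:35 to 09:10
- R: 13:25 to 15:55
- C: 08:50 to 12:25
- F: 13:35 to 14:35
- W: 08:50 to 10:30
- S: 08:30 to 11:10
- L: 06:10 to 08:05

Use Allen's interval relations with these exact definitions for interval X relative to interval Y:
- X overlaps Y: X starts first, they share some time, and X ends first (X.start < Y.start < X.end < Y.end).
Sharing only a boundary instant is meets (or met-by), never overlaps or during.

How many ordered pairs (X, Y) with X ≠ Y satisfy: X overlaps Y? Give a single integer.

7

Checking all 56 ordered pairs for relation 'overlaps'; matching pairs in alphabetical order:
(F, K): F overlaps K ✓
(G, C): G overlaps C ✓
(G, S): G overlaps S ✓
(G, W): G overlaps W ✓
(L, G): L overlaps G ✓
(R, K): R overlaps K ✓
(S, C): S overlaps C ✓
Count: 7.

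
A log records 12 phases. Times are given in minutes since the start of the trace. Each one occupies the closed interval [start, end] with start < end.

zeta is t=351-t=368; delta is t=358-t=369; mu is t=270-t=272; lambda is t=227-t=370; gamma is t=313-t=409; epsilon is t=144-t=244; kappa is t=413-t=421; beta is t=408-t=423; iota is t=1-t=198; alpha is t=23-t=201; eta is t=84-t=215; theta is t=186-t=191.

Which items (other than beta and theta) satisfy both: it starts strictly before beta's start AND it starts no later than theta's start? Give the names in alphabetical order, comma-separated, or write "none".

Conditions: its start is strictly before beta's start (X.start < t=408) AND its start is no later than theta's start (X.start <= t=186).
alpha: start t=23 < t=408? ✓; start t=23 <= t=186? ✓ → yes.
delta: start t=358 < t=408? ✓; start t=358 <= t=186? ✗ → no.
epsilon: start t=144 < t=408? ✓; start t=144 <= t=186? ✓ → yes.
eta: start t=84 < t=408? ✓; start t=84 <= t=186? ✓ → yes.
gamma: start t=313 < t=408? ✓; start t=313 <= t=186? ✗ → no.
iota: start t=1 < t=408? ✓; start t=1 <= t=186? ✓ → yes.
kappa: start t=413 < t=408? ✗; start t=413 <= t=186? ✗ → no.
lambda: start t=227 < t=408? ✓; start t=227 <= t=186? ✗ → no.
mu: start t=270 < t=408? ✓; start t=270 <= t=186? ✗ → no.
zeta: start t=351 < t=408? ✓; start t=351 <= t=186? ✗ → no.
Result: alpha, epsilon, eta, iota.

alpha, epsilon, eta, iota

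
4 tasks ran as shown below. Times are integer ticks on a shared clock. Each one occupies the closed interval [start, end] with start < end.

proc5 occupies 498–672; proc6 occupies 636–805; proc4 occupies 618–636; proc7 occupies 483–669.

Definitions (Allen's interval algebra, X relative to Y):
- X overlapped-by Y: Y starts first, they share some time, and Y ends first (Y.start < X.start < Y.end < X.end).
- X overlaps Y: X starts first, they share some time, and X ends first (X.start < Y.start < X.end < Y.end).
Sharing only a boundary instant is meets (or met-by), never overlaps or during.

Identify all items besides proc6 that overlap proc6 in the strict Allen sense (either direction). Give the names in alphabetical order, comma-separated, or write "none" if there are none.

proc5, proc7

Target proc6 = [636, 805].
proc4 [618, 636] → meets → no.
proc5 [498, 672] → overlaps → yes.
proc7 [483, 669] → overlaps → yes.
Result: proc5, proc7.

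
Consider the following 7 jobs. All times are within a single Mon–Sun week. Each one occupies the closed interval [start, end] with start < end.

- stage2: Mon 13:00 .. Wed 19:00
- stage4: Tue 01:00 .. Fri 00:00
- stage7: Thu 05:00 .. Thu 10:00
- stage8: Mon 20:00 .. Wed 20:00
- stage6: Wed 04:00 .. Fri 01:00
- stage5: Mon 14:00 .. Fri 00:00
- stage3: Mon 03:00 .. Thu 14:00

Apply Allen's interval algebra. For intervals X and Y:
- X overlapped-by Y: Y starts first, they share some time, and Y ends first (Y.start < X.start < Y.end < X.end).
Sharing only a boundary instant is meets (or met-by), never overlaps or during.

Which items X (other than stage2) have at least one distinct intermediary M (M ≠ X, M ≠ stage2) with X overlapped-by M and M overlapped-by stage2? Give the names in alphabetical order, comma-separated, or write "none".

Target stage2 = [Mon 13:00, Wed 19:00].
Intermediaries M with M overlapped-by stage2: stage4, stage5, stage6, stage8.
Via stage4 — items with X overlapped-by stage4: stage6.
Via stage5 — items with X overlapped-by stage5: stage6.
Via stage6 — items with X overlapped-by stage6: none.
Via stage8 — items with X overlapped-by stage8: stage4, stage6.
Union: stage4, stage6.

stage4, stage6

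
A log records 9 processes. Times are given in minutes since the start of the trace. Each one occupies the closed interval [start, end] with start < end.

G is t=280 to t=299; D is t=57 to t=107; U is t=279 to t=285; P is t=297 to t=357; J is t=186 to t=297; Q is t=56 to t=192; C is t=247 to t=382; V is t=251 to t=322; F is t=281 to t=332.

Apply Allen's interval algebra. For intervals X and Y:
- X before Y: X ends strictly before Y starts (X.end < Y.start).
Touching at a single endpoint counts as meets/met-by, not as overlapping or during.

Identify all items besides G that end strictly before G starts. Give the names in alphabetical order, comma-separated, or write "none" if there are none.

D, Q

Target G = [t=280, t=299].
C [t=247, t=382] → contains → no.
D [t=57, t=107] → before → yes.
F [t=281, t=332] → overlapped-by → no.
J [t=186, t=297] → overlaps → no.
P [t=297, t=357] → overlapped-by → no.
Q [t=56, t=192] → before → yes.
U [t=279, t=285] → overlaps → no.
V [t=251, t=322] → contains → no.
Result: D, Q.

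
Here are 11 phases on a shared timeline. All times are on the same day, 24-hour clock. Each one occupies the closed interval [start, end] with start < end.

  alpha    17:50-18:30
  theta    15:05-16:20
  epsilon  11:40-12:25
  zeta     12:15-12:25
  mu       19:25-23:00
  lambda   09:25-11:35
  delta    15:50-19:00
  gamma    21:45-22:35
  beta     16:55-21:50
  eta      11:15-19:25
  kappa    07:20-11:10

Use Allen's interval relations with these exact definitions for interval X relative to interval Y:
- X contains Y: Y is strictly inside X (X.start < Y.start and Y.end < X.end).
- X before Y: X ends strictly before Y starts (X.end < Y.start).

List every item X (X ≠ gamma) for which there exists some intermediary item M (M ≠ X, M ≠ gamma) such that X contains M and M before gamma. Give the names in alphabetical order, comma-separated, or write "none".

beta, delta, eta

Target gamma = [21:45, 22:35].
Intermediaries M with M before gamma: alpha, delta, epsilon, eta, kappa, lambda, theta, zeta.
Via alpha — items with X contains alpha: beta, delta, eta.
Via delta — items with X contains delta: eta.
Via epsilon — items with X contains epsilon: eta.
Via eta — items with X contains eta: none.
Via kappa — items with X contains kappa: none.
Via lambda — items with X contains lambda: none.
Via theta — items with X contains theta: eta.
Via zeta — items with X contains zeta: eta.
Union: beta, delta, eta.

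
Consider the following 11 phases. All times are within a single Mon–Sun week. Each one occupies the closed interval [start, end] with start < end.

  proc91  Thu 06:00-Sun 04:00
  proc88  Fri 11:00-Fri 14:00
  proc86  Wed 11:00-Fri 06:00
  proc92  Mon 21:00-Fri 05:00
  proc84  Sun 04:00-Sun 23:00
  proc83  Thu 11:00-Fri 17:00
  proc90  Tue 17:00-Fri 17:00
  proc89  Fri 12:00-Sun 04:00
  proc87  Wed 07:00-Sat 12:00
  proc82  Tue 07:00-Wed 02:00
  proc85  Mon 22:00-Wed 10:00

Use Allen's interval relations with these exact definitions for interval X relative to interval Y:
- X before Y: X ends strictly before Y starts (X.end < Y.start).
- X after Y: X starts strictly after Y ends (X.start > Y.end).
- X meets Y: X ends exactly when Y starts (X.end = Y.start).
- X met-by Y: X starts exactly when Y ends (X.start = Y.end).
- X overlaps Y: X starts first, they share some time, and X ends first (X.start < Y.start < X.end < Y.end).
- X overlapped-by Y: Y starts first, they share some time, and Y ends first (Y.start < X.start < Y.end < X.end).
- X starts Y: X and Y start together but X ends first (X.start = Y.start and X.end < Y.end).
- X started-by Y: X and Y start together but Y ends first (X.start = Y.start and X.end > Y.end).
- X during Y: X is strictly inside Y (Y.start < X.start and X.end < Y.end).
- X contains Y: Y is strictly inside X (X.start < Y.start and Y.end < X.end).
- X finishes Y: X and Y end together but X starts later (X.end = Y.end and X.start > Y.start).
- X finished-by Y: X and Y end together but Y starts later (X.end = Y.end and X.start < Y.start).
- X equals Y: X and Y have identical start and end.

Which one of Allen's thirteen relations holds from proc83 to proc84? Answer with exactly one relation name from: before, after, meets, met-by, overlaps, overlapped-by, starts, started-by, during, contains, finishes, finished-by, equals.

before

proc83 = [Thu 11:00, Fri 17:00]; proc84 = [Sun 04:00, Sun 23:00].
Compare endpoints: proc83.start < proc84.start, proc83.start < proc84.end, proc83.end < proc84.start, proc83.end < proc84.end.
That pattern is 'before'.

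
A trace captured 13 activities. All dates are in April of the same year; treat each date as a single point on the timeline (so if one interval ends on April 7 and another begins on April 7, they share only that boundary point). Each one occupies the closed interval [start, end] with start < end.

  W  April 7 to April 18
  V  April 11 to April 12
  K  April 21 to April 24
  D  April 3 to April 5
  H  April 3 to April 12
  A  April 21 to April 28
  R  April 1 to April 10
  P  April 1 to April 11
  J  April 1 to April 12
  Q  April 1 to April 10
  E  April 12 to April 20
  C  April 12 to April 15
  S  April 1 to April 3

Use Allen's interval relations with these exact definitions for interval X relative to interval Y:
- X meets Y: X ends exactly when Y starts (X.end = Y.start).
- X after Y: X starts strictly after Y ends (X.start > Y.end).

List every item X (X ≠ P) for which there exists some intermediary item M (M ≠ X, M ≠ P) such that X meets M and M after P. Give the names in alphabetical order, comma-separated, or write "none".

Target P = [April 1, April 11].
Intermediaries M with M after P: A, C, E, K.
Via A — items with X meets A: none.
Via C — items with X meets C: H, J, V.
Via E — items with X meets E: H, J, V.
Via K — items with X meets K: none.
Union: H, J, V.

H, J, V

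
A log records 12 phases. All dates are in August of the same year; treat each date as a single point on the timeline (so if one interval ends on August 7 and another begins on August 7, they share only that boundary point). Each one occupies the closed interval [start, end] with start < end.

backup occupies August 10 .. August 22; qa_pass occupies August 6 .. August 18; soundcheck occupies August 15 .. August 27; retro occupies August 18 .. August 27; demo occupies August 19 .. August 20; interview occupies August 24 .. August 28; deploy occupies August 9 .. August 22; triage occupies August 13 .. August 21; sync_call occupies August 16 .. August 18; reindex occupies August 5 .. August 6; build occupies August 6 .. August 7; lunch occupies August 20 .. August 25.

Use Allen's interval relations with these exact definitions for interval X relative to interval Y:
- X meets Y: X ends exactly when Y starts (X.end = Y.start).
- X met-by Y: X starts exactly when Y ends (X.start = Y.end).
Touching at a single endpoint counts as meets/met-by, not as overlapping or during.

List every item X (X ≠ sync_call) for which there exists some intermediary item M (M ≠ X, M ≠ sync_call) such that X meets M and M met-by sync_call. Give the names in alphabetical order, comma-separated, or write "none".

qa_pass

Target sync_call = [August 16, August 18].
Intermediaries M with M met-by sync_call: retro.
Via retro — items with X meets retro: qa_pass.
Union: qa_pass.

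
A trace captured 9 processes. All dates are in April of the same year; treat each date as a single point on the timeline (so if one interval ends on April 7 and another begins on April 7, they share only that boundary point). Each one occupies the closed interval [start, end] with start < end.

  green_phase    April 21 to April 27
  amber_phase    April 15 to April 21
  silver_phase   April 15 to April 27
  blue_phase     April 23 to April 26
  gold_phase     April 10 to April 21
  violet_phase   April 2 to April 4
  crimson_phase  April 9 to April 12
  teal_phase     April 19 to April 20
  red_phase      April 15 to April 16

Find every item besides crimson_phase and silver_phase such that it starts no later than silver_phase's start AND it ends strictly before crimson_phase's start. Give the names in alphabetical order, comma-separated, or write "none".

Conditions: its start is no later than silver_phase's start (X.start <= April 15) AND its end is strictly before crimson_phase's start (X.end < April 9).
amber_phase: start April 15 <= April 15? ✓; end April 21 < April 9? ✗ → no.
blue_phase: start April 23 <= April 15? ✗; end April 26 < April 9? ✗ → no.
gold_phase: start April 10 <= April 15? ✓; end April 21 < April 9? ✗ → no.
green_phase: start April 21 <= April 15? ✗; end April 27 < April 9? ✗ → no.
red_phase: start April 15 <= April 15? ✓; end April 16 < April 9? ✗ → no.
teal_phase: start April 19 <= April 15? ✗; end April 20 < April 9? ✗ → no.
violet_phase: start April 2 <= April 15? ✓; end April 4 < April 9? ✓ → yes.
Result: violet_phase.

violet_phase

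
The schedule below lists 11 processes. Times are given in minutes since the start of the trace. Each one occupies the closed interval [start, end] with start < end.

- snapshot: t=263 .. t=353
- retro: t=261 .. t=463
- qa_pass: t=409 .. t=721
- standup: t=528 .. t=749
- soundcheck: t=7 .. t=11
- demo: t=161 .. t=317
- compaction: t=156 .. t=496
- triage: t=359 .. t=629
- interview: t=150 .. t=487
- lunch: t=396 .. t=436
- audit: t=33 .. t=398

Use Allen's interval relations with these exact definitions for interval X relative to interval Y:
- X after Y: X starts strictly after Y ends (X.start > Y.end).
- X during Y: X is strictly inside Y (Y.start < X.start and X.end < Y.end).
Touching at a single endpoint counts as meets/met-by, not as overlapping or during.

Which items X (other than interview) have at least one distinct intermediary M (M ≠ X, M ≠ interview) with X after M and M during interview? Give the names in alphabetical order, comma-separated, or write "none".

Target interview = [t=150, t=487].
Intermediaries M with M during interview: demo, lunch, retro, snapshot.
Via demo — items with X after demo: lunch, qa_pass, standup, triage.
Via lunch — items with X after lunch: standup.
Via retro — items with X after retro: standup.
Via snapshot — items with X after snapshot: lunch, qa_pass, standup, triage.
Union: lunch, qa_pass, standup, triage.

lunch, qa_pass, standup, triage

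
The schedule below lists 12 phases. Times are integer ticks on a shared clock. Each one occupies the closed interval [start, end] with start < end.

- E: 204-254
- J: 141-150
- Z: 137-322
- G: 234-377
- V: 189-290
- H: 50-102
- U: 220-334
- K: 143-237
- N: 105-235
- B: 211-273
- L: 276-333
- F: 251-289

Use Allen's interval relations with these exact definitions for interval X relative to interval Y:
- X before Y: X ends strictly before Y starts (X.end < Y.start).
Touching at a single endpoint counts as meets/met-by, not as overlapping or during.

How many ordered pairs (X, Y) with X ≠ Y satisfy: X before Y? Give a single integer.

Checking all 132 ordered pairs for relation 'before'; matching pairs in alphabetical order:
(B, L): B before L ✓
(E, L): E before L ✓
(H, B): H before B ✓
(H, E): H before E ✓
(H, F): H before F ✓
(H, G): H before G ✓
(H, J): H before J ✓
(H, K): H before K ✓
(H, L): H before L ✓
(H, N): H before N ✓
(H, U): H before U ✓
(H, V): H before V ✓
(H, Z): H before Z ✓
(J, B): J before B ✓
(J, E): J before E ✓
(J, F): J before F ✓
(J, G): J before G ✓
(J, L): J before L ✓
(J, U): J before U ✓
(J, V): J before V ✓
(K, F): K before F ✓
(K, L): K before L ✓
(N, F): N before F ✓
(N, L): N before L ✓
Count: 24.

24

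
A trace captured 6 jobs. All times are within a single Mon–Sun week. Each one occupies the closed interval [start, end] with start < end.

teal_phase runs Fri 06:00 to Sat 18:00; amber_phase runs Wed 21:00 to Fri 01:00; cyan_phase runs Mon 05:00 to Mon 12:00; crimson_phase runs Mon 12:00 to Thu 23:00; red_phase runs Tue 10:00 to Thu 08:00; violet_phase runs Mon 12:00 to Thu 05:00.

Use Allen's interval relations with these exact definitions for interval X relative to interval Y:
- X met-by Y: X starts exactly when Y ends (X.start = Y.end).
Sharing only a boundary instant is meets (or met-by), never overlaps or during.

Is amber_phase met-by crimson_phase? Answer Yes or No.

amber_phase = [Wed 21:00, Fri 01:00], crimson_phase = [Mon 12:00, Thu 23:00].
Actual relation of amber_phase to crimson_phase: overlapped-by.
Asked whether 'met-by' holds → No.

No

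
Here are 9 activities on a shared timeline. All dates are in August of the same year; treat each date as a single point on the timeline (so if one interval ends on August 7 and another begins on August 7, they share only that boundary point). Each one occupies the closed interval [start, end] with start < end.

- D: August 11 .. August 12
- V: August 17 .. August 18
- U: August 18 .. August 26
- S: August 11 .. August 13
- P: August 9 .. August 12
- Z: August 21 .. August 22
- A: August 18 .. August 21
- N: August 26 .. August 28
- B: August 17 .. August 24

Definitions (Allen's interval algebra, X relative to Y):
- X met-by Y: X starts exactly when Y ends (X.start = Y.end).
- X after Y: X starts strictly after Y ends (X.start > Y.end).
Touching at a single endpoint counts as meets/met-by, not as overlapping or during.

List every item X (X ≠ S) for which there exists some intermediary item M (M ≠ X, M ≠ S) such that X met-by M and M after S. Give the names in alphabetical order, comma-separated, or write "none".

A, N, U, Z

Target S = [August 11, August 13].
Intermediaries M with M after S: A, B, N, U, V, Z.
Via A — items with X met-by A: Z.
Via B — items with X met-by B: none.
Via N — items with X met-by N: none.
Via U — items with X met-by U: N.
Via V — items with X met-by V: A, U.
Via Z — items with X met-by Z: none.
Union: A, N, U, Z.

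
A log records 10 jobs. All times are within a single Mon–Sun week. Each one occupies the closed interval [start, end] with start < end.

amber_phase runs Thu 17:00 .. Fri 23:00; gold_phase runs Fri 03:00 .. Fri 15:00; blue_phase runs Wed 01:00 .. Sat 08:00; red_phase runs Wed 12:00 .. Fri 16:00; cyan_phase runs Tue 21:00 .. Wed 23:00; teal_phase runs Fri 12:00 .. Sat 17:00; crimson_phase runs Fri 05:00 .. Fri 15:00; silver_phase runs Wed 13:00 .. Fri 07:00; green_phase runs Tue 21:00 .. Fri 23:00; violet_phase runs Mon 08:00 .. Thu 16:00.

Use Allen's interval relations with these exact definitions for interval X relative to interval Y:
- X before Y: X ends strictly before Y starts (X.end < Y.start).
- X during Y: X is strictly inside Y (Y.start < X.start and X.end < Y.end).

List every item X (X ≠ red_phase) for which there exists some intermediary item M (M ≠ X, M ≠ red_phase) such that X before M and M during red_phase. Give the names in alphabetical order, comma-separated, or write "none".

cyan_phase, violet_phase

Target red_phase = [Wed 12:00, Fri 16:00].
Intermediaries M with M during red_phase: crimson_phase, gold_phase, silver_phase.
Via crimson_phase — items with X before crimson_phase: cyan_phase, violet_phase.
Via gold_phase — items with X before gold_phase: cyan_phase, violet_phase.
Via silver_phase — items with X before silver_phase: none.
Union: cyan_phase, violet_phase.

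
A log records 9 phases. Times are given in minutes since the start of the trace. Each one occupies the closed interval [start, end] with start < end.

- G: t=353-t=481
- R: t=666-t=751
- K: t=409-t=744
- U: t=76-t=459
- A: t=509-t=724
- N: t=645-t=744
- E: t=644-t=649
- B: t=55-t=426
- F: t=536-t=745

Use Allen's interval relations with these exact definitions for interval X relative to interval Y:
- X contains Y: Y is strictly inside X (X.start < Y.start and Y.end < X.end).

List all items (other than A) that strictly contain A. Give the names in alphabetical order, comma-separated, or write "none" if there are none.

Target A = [t=509, t=724].
B [t=55, t=426] → before → no.
E [t=644, t=649] → during → no.
F [t=536, t=745] → overlapped-by → no.
G [t=353, t=481] → before → no.
K [t=409, t=744] → contains → yes.
N [t=645, t=744] → overlapped-by → no.
R [t=666, t=751] → overlapped-by → no.
U [t=76, t=459] → before → no.
Result: K.

K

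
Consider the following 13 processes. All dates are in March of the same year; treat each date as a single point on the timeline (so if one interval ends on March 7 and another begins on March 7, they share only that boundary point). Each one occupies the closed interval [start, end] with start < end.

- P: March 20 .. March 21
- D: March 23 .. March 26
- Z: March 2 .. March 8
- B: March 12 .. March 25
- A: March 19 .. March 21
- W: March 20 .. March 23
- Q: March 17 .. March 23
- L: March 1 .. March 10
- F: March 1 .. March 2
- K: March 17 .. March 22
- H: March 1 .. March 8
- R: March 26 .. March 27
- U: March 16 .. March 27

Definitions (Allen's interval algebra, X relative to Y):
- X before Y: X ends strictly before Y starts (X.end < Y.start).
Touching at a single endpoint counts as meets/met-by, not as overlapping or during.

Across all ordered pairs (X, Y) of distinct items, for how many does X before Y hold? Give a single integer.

45

Checking all 156 ordered pairs for relation 'before'; matching pairs in alphabetical order:
(A, D): A before D ✓
(A, R): A before R ✓
(B, R): B before R ✓
(F, A): F before A ✓
(F, B): F before B ✓
(F, D): F before D ✓
(F, K): F before K ✓
(F, P): F before P ✓
(F, Q): F before Q ✓
(F, R): F before R ✓
(F, U): F before U ✓
(F, W): F before W ✓
(H, A): H before A ✓
(H, B): H before B ✓
(H, D): H before D ✓
(H, K): H before K ✓
(H, P): H before P ✓
(H, Q): H before Q ✓
(H, R): H before R ✓
(H, U): H before U ✓
(H, W): H before W ✓
(K, D): K before D ✓
(K, R): K before R ✓
(L, A): L before A ✓
... plus 21 further pairs not listed.
Count: 45.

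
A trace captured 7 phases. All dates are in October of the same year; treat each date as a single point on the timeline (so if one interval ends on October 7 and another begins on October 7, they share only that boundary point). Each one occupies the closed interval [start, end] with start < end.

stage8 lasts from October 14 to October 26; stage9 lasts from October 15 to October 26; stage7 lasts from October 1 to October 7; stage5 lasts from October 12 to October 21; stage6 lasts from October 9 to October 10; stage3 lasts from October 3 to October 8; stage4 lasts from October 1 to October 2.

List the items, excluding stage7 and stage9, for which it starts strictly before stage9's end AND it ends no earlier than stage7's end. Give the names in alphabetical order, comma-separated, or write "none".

stage3, stage5, stage6, stage8

Conditions: its start is strictly before stage9's end (X.start < October 26) AND its end is no earlier than stage7's end (X.end >= October 7).
stage3: start October 3 < October 26? ✓; end October 8 >= October 7? ✓ → yes.
stage4: start October 1 < October 26? ✓; end October 2 >= October 7? ✗ → no.
stage5: start October 12 < October 26? ✓; end October 21 >= October 7? ✓ → yes.
stage6: start October 9 < October 26? ✓; end October 10 >= October 7? ✓ → yes.
stage8: start October 14 < October 26? ✓; end October 26 >= October 7? ✓ → yes.
Result: stage3, stage5, stage6, stage8.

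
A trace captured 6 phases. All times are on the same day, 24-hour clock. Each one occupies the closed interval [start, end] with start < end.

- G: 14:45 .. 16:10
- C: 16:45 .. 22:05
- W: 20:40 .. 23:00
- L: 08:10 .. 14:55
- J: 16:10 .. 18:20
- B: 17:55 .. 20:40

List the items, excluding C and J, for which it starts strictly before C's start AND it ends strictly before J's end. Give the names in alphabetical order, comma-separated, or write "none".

Conditions: its start is strictly before C's start (X.start < 16:45) AND its end is strictly before J's end (X.end < 18:20).
B: start 17:55 < 16:45? ✗; end 20:40 < 18:20? ✗ → no.
G: start 14:45 < 16:45? ✓; end 16:10 < 18:20? ✓ → yes.
L: start 08:10 < 16:45? ✓; end 14:55 < 18:20? ✓ → yes.
W: start 20:40 < 16:45? ✗; end 23:00 < 18:20? ✗ → no.
Result: G, L.

G, L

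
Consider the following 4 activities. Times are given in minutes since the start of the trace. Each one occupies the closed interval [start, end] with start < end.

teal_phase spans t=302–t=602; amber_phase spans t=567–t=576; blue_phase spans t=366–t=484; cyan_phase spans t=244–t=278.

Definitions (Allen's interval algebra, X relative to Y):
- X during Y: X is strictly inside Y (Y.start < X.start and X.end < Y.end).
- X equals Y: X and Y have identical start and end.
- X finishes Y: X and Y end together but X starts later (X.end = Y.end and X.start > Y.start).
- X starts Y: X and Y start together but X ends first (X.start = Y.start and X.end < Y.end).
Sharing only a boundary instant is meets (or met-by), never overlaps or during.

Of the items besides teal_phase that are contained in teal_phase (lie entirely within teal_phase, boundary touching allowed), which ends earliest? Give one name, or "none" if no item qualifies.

Target teal_phase = [t=302, t=602].
amber_phase [t=567, t=576] → during → candidate.
blue_phase [t=366, t=484] → during → candidate.
cyan_phase [t=244, t=278] → before → excluded.
Among candidates, earliest end is t=484 → blue_phase.

blue_phase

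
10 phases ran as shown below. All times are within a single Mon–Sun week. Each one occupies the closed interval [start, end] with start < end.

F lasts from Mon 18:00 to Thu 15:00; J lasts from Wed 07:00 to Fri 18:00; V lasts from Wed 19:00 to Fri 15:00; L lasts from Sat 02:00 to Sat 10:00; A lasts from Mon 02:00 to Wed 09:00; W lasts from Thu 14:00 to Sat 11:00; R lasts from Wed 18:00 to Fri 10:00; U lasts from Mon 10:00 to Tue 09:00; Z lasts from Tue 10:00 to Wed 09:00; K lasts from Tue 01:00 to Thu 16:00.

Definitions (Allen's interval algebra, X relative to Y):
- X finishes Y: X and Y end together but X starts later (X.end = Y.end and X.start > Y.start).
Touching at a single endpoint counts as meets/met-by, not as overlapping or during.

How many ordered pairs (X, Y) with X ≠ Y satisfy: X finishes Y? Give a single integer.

Checking all 90 ordered pairs for relation 'finishes'; matching pairs in alphabetical order:
(Z, A): Z finishes A ✓
Count: 1.

1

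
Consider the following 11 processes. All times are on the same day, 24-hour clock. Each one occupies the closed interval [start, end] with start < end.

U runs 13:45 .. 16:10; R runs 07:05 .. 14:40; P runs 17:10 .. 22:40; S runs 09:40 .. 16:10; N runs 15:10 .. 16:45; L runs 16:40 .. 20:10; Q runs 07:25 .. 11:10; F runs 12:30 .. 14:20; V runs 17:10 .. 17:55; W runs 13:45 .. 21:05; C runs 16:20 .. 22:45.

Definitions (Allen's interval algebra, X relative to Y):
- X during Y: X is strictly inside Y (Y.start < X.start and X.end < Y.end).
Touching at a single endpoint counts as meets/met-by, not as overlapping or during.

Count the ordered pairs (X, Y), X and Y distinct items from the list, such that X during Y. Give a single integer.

10

Checking all 110 ordered pairs for relation 'during'; matching pairs in alphabetical order:
(F, R): F during R ✓
(F, S): F during S ✓
(L, C): L during C ✓
(L, W): L during W ✓
(N, W): N during W ✓
(P, C): P during C ✓
(Q, R): Q during R ✓
(V, C): V during C ✓
(V, L): V during L ✓
(V, W): V during W ✓
Count: 10.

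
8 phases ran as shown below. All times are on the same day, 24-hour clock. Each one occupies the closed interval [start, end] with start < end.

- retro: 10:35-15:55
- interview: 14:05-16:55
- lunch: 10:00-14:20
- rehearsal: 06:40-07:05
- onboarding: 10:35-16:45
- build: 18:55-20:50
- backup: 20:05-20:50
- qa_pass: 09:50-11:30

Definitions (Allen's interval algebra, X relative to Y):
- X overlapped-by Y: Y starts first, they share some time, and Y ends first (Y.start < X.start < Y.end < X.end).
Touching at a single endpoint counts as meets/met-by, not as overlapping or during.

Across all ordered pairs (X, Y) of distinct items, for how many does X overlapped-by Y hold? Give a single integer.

Checking all 56 ordered pairs for relation 'overlapped-by'; matching pairs in alphabetical order:
(interview, lunch): interview overlapped-by lunch ✓
(interview, onboarding): interview overlapped-by onboarding ✓
(interview, retro): interview overlapped-by retro ✓
(lunch, qa_pass): lunch overlapped-by qa_pass ✓
(onboarding, lunch): onboarding overlapped-by lunch ✓
(onboarding, qa_pass): onboarding overlapped-by qa_pass ✓
(retro, lunch): retro overlapped-by lunch ✓
(retro, qa_pass): retro overlapped-by qa_pass ✓
Count: 8.

8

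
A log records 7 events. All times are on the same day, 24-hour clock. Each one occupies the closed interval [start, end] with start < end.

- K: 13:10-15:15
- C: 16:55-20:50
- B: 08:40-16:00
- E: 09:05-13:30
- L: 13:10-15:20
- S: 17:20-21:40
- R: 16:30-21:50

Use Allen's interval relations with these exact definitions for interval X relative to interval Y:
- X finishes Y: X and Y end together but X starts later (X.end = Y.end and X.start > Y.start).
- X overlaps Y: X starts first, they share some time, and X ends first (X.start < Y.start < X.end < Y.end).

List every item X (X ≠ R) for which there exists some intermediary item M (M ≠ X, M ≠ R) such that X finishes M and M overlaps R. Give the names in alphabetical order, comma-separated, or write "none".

none

Target R = [16:30, 21:50].
Intermediaries M with M overlaps R: none.
Union: none.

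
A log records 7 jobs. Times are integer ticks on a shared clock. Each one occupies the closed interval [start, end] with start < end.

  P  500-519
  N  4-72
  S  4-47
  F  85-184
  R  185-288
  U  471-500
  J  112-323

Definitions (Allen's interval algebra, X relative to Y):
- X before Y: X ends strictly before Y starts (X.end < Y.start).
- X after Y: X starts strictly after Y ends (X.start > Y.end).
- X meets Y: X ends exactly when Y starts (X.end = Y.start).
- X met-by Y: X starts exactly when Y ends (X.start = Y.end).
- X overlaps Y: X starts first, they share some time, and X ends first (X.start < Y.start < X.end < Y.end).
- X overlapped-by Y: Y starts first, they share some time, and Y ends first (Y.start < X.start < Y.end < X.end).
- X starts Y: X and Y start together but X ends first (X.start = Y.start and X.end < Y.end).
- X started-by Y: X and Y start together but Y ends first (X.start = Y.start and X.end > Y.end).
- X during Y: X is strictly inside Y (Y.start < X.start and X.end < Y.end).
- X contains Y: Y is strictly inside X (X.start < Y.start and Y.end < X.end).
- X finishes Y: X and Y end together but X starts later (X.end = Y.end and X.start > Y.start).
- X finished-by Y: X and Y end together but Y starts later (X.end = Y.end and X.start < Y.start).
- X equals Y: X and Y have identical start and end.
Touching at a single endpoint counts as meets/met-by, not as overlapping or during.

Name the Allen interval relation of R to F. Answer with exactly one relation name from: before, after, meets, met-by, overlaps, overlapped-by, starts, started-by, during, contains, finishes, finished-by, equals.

after

R = [185, 288]; F = [85, 184].
Compare endpoints: R.start > F.start, R.start > F.end, R.end > F.start, R.end > F.end.
That pattern is 'after'.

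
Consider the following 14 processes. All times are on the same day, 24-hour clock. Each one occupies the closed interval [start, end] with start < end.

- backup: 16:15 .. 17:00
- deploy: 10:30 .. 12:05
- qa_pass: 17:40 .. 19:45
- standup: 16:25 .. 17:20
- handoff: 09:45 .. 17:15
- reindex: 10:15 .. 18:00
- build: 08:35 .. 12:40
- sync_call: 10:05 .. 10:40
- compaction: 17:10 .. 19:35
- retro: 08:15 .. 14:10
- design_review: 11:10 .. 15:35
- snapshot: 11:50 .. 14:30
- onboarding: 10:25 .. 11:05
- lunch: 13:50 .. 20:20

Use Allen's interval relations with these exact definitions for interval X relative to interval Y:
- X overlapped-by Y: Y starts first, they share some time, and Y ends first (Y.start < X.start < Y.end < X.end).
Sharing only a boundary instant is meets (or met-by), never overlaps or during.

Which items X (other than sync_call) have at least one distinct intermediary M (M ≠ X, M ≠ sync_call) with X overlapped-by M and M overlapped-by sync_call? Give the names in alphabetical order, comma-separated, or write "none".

Target sync_call = [10:05, 10:40].
Intermediaries M with M overlapped-by sync_call: deploy, onboarding, reindex.
Via deploy — items with X overlapped-by deploy: design_review, snapshot.
Via onboarding — items with X overlapped-by onboarding: deploy.
Via reindex — items with X overlapped-by reindex: compaction, lunch, qa_pass.
Union: compaction, deploy, design_review, lunch, qa_pass, snapshot.

compaction, deploy, design_review, lunch, qa_pass, snapshot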